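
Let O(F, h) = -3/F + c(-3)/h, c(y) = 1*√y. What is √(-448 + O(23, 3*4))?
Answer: √(-8534196 + 1587*I*√3)/138 ≈ 0.0034092 + 21.169*I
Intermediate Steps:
c(y) = √y
O(F, h) = -3/F + I*√3/h (O(F, h) = -3/F + √(-3)/h = -3/F + (I*√3)/h = -3/F + I*√3/h)
√(-448 + O(23, 3*4)) = √(-448 + (-3/23 + I*√3/((3*4)))) = √(-448 + (-3*1/23 + I*√3/12)) = √(-448 + (-3/23 + I*√3*(1/12))) = √(-448 + (-3/23 + I*√3/12)) = √(-10307/23 + I*√3/12)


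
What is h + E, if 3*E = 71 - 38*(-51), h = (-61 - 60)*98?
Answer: -33565/3 ≈ -11188.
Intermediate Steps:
h = -11858 (h = -121*98 = -11858)
E = 2009/3 (E = (71 - 38*(-51))/3 = (71 + 1938)/3 = (1/3)*2009 = 2009/3 ≈ 669.67)
h + E = -11858 + 2009/3 = -33565/3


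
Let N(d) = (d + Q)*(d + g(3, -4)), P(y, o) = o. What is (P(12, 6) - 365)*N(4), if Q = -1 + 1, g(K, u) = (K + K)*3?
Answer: -31592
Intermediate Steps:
g(K, u) = 6*K (g(K, u) = (2*K)*3 = 6*K)
Q = 0
N(d) = d*(18 + d) (N(d) = (d + 0)*(d + 6*3) = d*(d + 18) = d*(18 + d))
(P(12, 6) - 365)*N(4) = (6 - 365)*(4*(18 + 4)) = -1436*22 = -359*88 = -31592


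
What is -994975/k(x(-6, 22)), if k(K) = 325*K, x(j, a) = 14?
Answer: -39799/182 ≈ -218.68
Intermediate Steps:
-994975/k(x(-6, 22)) = -994975/(325*14) = -994975/4550 = -994975*1/4550 = -39799/182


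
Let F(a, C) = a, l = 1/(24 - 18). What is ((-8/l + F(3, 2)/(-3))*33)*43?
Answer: -69531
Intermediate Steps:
l = ⅙ (l = 1/6 = ⅙ ≈ 0.16667)
((-8/l + F(3, 2)/(-3))*33)*43 = ((-8/⅙ + 3/(-3))*33)*43 = ((-8*6 + 3*(-⅓))*33)*43 = ((-48 - 1)*33)*43 = -49*33*43 = -1617*43 = -69531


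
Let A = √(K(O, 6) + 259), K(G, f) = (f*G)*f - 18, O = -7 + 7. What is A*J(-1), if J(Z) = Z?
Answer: -√241 ≈ -15.524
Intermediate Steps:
O = 0
K(G, f) = -18 + G*f² (K(G, f) = (G*f)*f - 18 = G*f² - 18 = -18 + G*f²)
A = √241 (A = √((-18 + 0*6²) + 259) = √((-18 + 0*36) + 259) = √((-18 + 0) + 259) = √(-18 + 259) = √241 ≈ 15.524)
A*J(-1) = √241*(-1) = -√241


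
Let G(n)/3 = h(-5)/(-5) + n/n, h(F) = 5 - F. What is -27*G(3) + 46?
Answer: 127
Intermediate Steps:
G(n) = -3 (G(n) = 3*((5 - 1*(-5))/(-5) + n/n) = 3*((5 + 5)*(-⅕) + 1) = 3*(10*(-⅕) + 1) = 3*(-2 + 1) = 3*(-1) = -3)
-27*G(3) + 46 = -27*(-3) + 46 = 81 + 46 = 127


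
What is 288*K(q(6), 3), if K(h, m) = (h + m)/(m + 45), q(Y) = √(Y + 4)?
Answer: 18 + 6*√10 ≈ 36.974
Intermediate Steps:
q(Y) = √(4 + Y)
K(h, m) = (h + m)/(45 + m)
288*K(q(6), 3) = 288*((√(4 + 6) + 3)/(45 + 3)) = 288*((√10 + 3)/48) = 288*((3 + √10)/48) = 288*(1/16 + √10/48) = 18 + 6*√10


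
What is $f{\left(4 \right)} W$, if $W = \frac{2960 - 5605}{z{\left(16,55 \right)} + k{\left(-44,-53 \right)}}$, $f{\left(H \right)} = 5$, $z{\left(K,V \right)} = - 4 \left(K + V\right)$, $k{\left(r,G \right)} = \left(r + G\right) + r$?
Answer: $\frac{529}{17} \approx 31.118$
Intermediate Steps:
$k{\left(r,G \right)} = G + 2 r$ ($k{\left(r,G \right)} = \left(G + r\right) + r = G + 2 r$)
$z{\left(K,V \right)} = - 4 K - 4 V$
$W = \frac{529}{85}$ ($W = \frac{2960 - 5605}{\left(\left(-4\right) 16 - 220\right) + \left(-53 + 2 \left(-44\right)\right)} = - \frac{2645}{\left(-64 - 220\right) - 141} = - \frac{2645}{-284 - 141} = - \frac{2645}{-425} = \left(-2645\right) \left(- \frac{1}{425}\right) = \frac{529}{85} \approx 6.2235$)
$f{\left(4 \right)} W = 5 \cdot \frac{529}{85} = \frac{529}{17}$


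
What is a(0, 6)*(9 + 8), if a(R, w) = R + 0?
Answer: 0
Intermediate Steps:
a(R, w) = R
a(0, 6)*(9 + 8) = 0*(9 + 8) = 0*17 = 0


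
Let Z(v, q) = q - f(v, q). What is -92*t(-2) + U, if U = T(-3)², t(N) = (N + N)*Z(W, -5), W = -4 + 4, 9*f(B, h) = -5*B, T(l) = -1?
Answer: -1839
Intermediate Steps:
f(B, h) = -5*B/9 (f(B, h) = (-5*B)/9 = -5*B/9)
W = 0
Z(v, q) = q + 5*v/9 (Z(v, q) = q - (-5)*v/9 = q + 5*v/9)
t(N) = -10*N (t(N) = (N + N)*(-5 + (5/9)*0) = (2*N)*(-5 + 0) = (2*N)*(-5) = -10*N)
U = 1 (U = (-1)² = 1)
-92*t(-2) + U = -(-920)*(-2) + 1 = -92*20 + 1 = -1840 + 1 = -1839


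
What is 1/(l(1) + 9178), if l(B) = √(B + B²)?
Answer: 4589/42117841 - √2/84235682 ≈ 0.00010894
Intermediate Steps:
1/(l(1) + 9178) = 1/(√(1*(1 + 1)) + 9178) = 1/(√(1*2) + 9178) = 1/(√2 + 9178) = 1/(9178 + √2)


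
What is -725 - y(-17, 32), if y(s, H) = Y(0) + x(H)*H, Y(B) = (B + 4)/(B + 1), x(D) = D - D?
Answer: -729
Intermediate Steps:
x(D) = 0
Y(B) = (4 + B)/(1 + B)
y(s, H) = 4 (y(s, H) = (4 + 0)/(1 + 0) + 0*H = 4/1 + 0 = 1*4 + 0 = 4 + 0 = 4)
-725 - y(-17, 32) = -725 - 1*4 = -725 - 4 = -729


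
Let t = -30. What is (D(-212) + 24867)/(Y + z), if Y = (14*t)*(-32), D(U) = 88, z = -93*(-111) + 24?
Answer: 24955/23787 ≈ 1.0491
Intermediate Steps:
z = 10347 (z = 10323 + 24 = 10347)
Y = 13440 (Y = (14*(-30))*(-32) = -420*(-32) = 13440)
(D(-212) + 24867)/(Y + z) = (88 + 24867)/(13440 + 10347) = 24955/23787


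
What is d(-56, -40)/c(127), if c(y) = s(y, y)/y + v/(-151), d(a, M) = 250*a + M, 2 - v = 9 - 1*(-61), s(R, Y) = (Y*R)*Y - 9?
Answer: -8974836/10310437 ≈ -0.87046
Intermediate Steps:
s(R, Y) = -9 + R*Y**2 (s(R, Y) = (R*Y)*Y - 9 = R*Y**2 - 9 = -9 + R*Y**2)
v = -68 (v = 2 - (9 - 1*(-61)) = 2 - (9 + 61) = 2 - 1*70 = 2 - 70 = -68)
d(a, M) = M + 250*a
c(y) = 68/151 + (-9 + y**3)/y (c(y) = (-9 + y*y**2)/y - 68/(-151) = (-9 + y**3)/y - 68*(-1/151) = (-9 + y**3)/y + 68/151 = 68/151 + (-9 + y**3)/y)
d(-56, -40)/c(127) = (-40 + 250*(-56))/(68/151 + 127**2 - 9/127) = (-40 - 14000)/(68/151 + 16129 - 9*1/127) = -14040/(68/151 + 16129 - 9/127) = -14040/309313110/19177 = -14040*19177/309313110 = -8974836/10310437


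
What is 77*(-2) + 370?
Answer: 216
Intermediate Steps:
77*(-2) + 370 = -154 + 370 = 216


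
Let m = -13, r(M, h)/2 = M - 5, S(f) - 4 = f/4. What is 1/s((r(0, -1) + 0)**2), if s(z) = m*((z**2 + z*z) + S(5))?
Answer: -4/1040273 ≈ -3.8451e-6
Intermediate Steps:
S(f) = 4 + f/4
r(M, h) = -10 + 2*M (r(M, h) = 2*(M - 5) = 2*(-5 + M) = -10 + 2*M)
s(z) = -273/4 - 26*z**2 (s(z) = -13*((z**2 + z*z) + (4 + (1/4)*5)) = -13*((z**2 + z**2) + (4 + 5/4)) = -13*(2*z**2 + 21/4) = -13*(21/4 + 2*z**2) = -273/4 - 26*z**2)
1/s((r(0, -1) + 0)**2) = 1/(-273/4 - 26*((-10 + 2*0) + 0)**4) = 1/(-273/4 - 26*((-10 + 0) + 0)**4) = 1/(-273/4 - 26*(-10 + 0)**4) = 1/(-273/4 - 26*((-10)**2)**2) = 1/(-273/4 - 26*100**2) = 1/(-273/4 - 26*10000) = 1/(-273/4 - 260000) = 1/(-1040273/4) = -4/1040273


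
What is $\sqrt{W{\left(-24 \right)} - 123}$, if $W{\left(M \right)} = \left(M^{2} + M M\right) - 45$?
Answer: $2 \sqrt{246} \approx 31.369$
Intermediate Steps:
$W{\left(M \right)} = -45 + 2 M^{2}$ ($W{\left(M \right)} = \left(M^{2} + M^{2}\right) - 45 = 2 M^{2} - 45 = -45 + 2 M^{2}$)
$\sqrt{W{\left(-24 \right)} - 123} = \sqrt{\left(-45 + 2 \left(-24\right)^{2}\right) - 123} = \sqrt{\left(-45 + 2 \cdot 576\right) - 123} = \sqrt{\left(-45 + 1152\right) - 123} = \sqrt{1107 - 123} = \sqrt{984} = 2 \sqrt{246}$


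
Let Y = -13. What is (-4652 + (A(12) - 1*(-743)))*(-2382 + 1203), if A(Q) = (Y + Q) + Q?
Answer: 4595742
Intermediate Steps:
A(Q) = -13 + 2*Q (A(Q) = (-13 + Q) + Q = -13 + 2*Q)
(-4652 + (A(12) - 1*(-743)))*(-2382 + 1203) = (-4652 + ((-13 + 2*12) - 1*(-743)))*(-2382 + 1203) = (-4652 + ((-13 + 24) + 743))*(-1179) = (-4652 + (11 + 743))*(-1179) = (-4652 + 754)*(-1179) = -3898*(-1179) = 4595742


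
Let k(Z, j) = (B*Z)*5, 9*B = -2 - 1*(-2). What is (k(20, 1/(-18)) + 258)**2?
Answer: 66564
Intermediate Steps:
B = 0 (B = (-2 - 1*(-2))/9 = (-2 + 2)/9 = (1/9)*0 = 0)
k(Z, j) = 0 (k(Z, j) = (0*Z)*5 = 0*5 = 0)
(k(20, 1/(-18)) + 258)**2 = (0 + 258)**2 = 258**2 = 66564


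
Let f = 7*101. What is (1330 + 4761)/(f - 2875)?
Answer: -6091/2168 ≈ -2.8095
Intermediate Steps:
f = 707
(1330 + 4761)/(f - 2875) = (1330 + 4761)/(707 - 2875) = 6091/(-2168) = 6091*(-1/2168) = -6091/2168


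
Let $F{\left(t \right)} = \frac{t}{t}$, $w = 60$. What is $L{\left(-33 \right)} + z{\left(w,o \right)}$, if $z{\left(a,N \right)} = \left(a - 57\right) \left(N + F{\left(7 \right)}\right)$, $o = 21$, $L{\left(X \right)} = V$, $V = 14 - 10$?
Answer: $70$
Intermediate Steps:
$V = 4$ ($V = 14 - 10 = 4$)
$L{\left(X \right)} = 4$
$F{\left(t \right)} = 1$
$z{\left(a,N \right)} = \left(1 + N\right) \left(-57 + a\right)$ ($z{\left(a,N \right)} = \left(a - 57\right) \left(N + 1\right) = \left(-57 + a\right) \left(1 + N\right) = \left(1 + N\right) \left(-57 + a\right)$)
$L{\left(-33 \right)} + z{\left(w,o \right)} = 4 + \left(-57 + 60 - 1197 + 21 \cdot 60\right) = 4 + \left(-57 + 60 - 1197 + 1260\right) = 4 + 66 = 70$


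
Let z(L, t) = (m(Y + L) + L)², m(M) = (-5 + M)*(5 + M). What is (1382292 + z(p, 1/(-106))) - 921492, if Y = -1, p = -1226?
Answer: 2262852762084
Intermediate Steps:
z(L, t) = (-25 + L + (-1 + L)²)² (z(L, t) = ((-25 + (-1 + L)²) + L)² = (-25 + L + (-1 + L)²)²)
(1382292 + z(p, 1/(-106))) - 921492 = (1382292 + (-25 - 1226 + (-1 - 1226)²)²) - 921492 = (1382292 + (-25 - 1226 + (-1227)²)²) - 921492 = (1382292 + (-25 - 1226 + 1505529)²) - 921492 = (1382292 + 1504278²) - 921492 = (1382292 + 2262852301284) - 921492 = 2262853683576 - 921492 = 2262852762084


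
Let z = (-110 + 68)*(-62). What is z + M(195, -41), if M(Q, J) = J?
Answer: 2563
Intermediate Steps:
z = 2604 (z = -42*(-62) = 2604)
z + M(195, -41) = 2604 - 41 = 2563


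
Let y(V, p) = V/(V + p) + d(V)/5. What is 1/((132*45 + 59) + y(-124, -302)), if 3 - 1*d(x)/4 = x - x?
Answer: 1065/6391801 ≈ 0.00016662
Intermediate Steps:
d(x) = 12 (d(x) = 12 - 4*(x - x) = 12 - 4*0 = 12 + 0 = 12)
y(V, p) = 12/5 + V/(V + p) (y(V, p) = V/(V + p) + 12/5 = 12/5 + V/(V + p))
1/((132*45 + 59) + y(-124, -302)) = 1/((132*45 + 59) + (12*(-302) + 17*(-124))/(5*(-124 - 302))) = 1/((5940 + 59) + (1/5)*(-3624 - 2108)/(-426)) = 1/(5999 + (1/5)*(-1/426)*(-5732)) = 1/(5999 + 2866/1065) = 1/(6391801/1065) = 1065/6391801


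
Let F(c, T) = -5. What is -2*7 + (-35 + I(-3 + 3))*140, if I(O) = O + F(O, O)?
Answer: -5614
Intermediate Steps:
I(O) = -5 + O (I(O) = O - 5 = -5 + O)
-2*7 + (-35 + I(-3 + 3))*140 = -2*7 + (-35 + (-5 + (-3 + 3)))*140 = -14 + (-35 + (-5 + 0))*140 = -14 + (-35 - 5)*140 = -14 - 40*140 = -14 - 5600 = -5614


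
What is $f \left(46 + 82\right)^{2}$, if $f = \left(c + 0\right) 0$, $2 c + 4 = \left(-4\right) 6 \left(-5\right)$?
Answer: $0$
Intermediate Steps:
$c = 58$ ($c = -2 + \frac{\left(-4\right) 6 \left(-5\right)}{2} = -2 + \frac{\left(-24\right) \left(-5\right)}{2} = -2 + \frac{1}{2} \cdot 120 = -2 + 60 = 58$)
$f = 0$ ($f = \left(58 + 0\right) 0 = 58 \cdot 0 = 0$)
$f \left(46 + 82\right)^{2} = 0 \left(46 + 82\right)^{2} = 0 \cdot 128^{2} = 0 \cdot 16384 = 0$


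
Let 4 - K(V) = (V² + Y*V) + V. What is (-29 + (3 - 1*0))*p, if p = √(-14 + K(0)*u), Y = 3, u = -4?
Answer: -26*I*√30 ≈ -142.41*I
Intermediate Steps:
K(V) = 4 - V² - 4*V (K(V) = 4 - ((V² + 3*V) + V) = 4 - (V² + 4*V) = 4 + (-V² - 4*V) = 4 - V² - 4*V)
p = I*√30 (p = √(-14 + (4 - 1*0² - 4*0)*(-4)) = √(-14 + (4 - 1*0 + 0)*(-4)) = √(-14 + (4 + 0 + 0)*(-4)) = √(-14 + 4*(-4)) = √(-14 - 16) = √(-30) = I*√30 ≈ 5.4772*I)
(-29 + (3 - 1*0))*p = (-29 + (3 - 1*0))*(I*√30) = (-29 + (3 + 0))*(I*√30) = (-29 + 3)*(I*√30) = -26*I*√30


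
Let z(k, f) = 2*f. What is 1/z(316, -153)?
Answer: -1/306 ≈ -0.0032680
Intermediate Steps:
1/z(316, -153) = 1/(2*(-153)) = 1/(-306) = -1/306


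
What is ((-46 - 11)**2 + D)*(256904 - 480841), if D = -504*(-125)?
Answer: -14835602313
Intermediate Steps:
D = 63000
((-46 - 11)**2 + D)*(256904 - 480841) = ((-46 - 11)**2 + 63000)*(256904 - 480841) = ((-57)**2 + 63000)*(-223937) = (3249 + 63000)*(-223937) = 66249*(-223937) = -14835602313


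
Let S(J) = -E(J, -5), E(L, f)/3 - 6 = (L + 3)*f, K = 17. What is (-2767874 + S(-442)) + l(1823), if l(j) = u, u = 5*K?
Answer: -2774392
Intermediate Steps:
u = 85 (u = 5*17 = 85)
E(L, f) = 18 + 3*f*(3 + L) (E(L, f) = 18 + 3*((L + 3)*f) = 18 + 3*((3 + L)*f) = 18 + 3*(f*(3 + L)) = 18 + 3*f*(3 + L))
l(j) = 85
S(J) = 27 + 15*J (S(J) = -(18 + 9*(-5) + 3*J*(-5)) = -(18 - 45 - 15*J) = -(-27 - 15*J) = 27 + 15*J)
(-2767874 + S(-442)) + l(1823) = (-2767874 + (27 + 15*(-442))) + 85 = (-2767874 + (27 - 6630)) + 85 = (-2767874 - 6603) + 85 = -2774477 + 85 = -2774392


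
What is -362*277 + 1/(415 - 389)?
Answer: -2607123/26 ≈ -1.0027e+5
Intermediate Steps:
-362*277 + 1/(415 - 389) = -100274 + 1/26 = -2607123/26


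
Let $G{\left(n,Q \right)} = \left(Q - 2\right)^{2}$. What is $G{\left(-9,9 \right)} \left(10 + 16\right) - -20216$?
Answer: $21490$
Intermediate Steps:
$G{\left(n,Q \right)} = \left(-2 + Q\right)^{2}$
$G{\left(-9,9 \right)} \left(10 + 16\right) - -20216 = \left(-2 + 9\right)^{2} \left(10 + 16\right) - -20216 = 7^{2} \cdot 26 + 20216 = 49 \cdot 26 + 20216 = 1274 + 20216 = 21490$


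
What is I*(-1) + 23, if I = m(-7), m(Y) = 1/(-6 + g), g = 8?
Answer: 45/2 ≈ 22.500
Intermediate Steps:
m(Y) = ½ (m(Y) = 1/(-6 + 8) = 1/2 = ½)
I = ½ ≈ 0.50000
I*(-1) + 23 = (½)*(-1) + 23 = -½ + 23 = 45/2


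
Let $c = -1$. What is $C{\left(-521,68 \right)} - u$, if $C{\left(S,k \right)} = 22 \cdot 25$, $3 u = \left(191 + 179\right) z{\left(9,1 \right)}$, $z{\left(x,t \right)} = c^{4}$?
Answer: $\frac{1280}{3} \approx 426.67$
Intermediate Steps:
$z{\left(x,t \right)} = 1$ ($z{\left(x,t \right)} = \left(-1\right)^{4} = 1$)
$u = \frac{370}{3}$ ($u = \frac{\left(191 + 179\right) 1}{3} = \frac{370 \cdot 1}{3} = \frac{1}{3} \cdot 370 = \frac{370}{3} \approx 123.33$)
$C{\left(S,k \right)} = 550$
$C{\left(-521,68 \right)} - u = 550 - \frac{370}{3} = \frac{1280}{3}$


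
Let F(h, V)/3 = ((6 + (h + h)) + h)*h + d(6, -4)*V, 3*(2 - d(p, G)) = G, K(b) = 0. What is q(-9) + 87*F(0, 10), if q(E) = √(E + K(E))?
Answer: 8700 + 3*I ≈ 8700.0 + 3.0*I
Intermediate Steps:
q(E) = √E (q(E) = √(E + 0) = √E)
d(p, G) = 2 - G/3
F(h, V) = 10*V + 3*h*(6 + 3*h) (F(h, V) = 3*(((6 + (h + h)) + h)*h + (2 - ⅓*(-4))*V) = 3*(((6 + 2*h) + h)*h + (2 + 4/3)*V) = 3*((6 + 3*h)*h + 10*V/3) = 3*(h*(6 + 3*h) + 10*V/3) = 3*(10*V/3 + h*(6 + 3*h)) = 10*V + 3*h*(6 + 3*h))
q(-9) + 87*F(0, 10) = √(-9) + 87*(9*0² + 10*10 + 18*0) = 3*I + 87*(9*0 + 100 + 0) = 3*I + 87*(0 + 100 + 0) = 3*I + 87*100 = 3*I + 8700 = 8700 + 3*I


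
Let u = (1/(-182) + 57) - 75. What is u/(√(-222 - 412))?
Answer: 3277*I*√634/115388 ≈ 0.71509*I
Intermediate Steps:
u = -3277/182 (u = (-1/182 + 57) - 75 = 10373/182 - 75 = -3277/182 ≈ -18.005)
u/(√(-222 - 412)) = -3277/(182*√(-222 - 412)) = -3277*(-I*√634/634)/182 = -(-3277)*I*√634/115388 = 3277*I*√634/115388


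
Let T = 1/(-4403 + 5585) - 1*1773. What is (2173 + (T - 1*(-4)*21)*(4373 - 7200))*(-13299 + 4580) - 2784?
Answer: -49230814967483/1182 ≈ -4.1650e+10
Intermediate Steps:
T = -2095685/1182 (T = 1/1182 - 1773 = -2095685/1182 ≈ -1773.0)
(2173 + (T - 1*(-4)*21)*(4373 - 7200))*(-13299 + 4580) - 2784 = (2173 + (-2095685/1182 - 1*(-4)*21)*(4373 - 7200))*(-13299 + 4580) - 2784 = (2173 + (-2095685/1182 + 4*21)*(-2827))*(-8719) - 2784 = (2173 + (-2095685/1182 + 84)*(-2827))*(-8719) - 2784 = (2173 - 1996397/1182*(-2827))*(-8719) - 2784 = (2173 + 5643814319/1182)*(-8719) - 2784 = (5646382805/1182)*(-8719) - 2784 = -49230811676795/1182 - 2784 = -49230814967483/1182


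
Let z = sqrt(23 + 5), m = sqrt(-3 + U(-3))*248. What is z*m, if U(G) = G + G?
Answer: 1488*I*sqrt(7) ≈ 3936.9*I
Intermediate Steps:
U(G) = 2*G
m = 744*I (m = sqrt(-3 + 2*(-3))*248 = sqrt(-3 - 6)*248 = sqrt(-9)*248 = (3*I)*248 = 744*I ≈ 744.0*I)
z = 2*sqrt(7) (z = sqrt(28) = 2*sqrt(7) ≈ 5.2915)
z*m = (2*sqrt(7))*(744*I) = 1488*I*sqrt(7)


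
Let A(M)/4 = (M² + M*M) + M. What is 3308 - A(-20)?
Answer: 188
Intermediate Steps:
A(M) = 4*M + 8*M² (A(M) = 4*((M² + M*M) + M) = 4*((M² + M²) + M) = 4*(2*M² + M) = 4*(M + 2*M²) = 4*M + 8*M²)
3308 - A(-20) = 3308 - 4*(-20)*(1 + 2*(-20)) = 3308 - 4*(-20)*(1 - 40) = 3308 - 4*(-20)*(-39) = 3308 - 1*3120 = 3308 - 3120 = 188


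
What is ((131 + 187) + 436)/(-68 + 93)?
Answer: 754/25 ≈ 30.160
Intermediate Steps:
((131 + 187) + 436)/(-68 + 93) = (318 + 436)/25 = 754*(1/25) = 754/25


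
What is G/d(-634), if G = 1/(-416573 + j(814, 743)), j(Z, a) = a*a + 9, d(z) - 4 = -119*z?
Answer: 1/10222343250 ≈ 9.7825e-11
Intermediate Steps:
d(z) = 4 - 119*z
j(Z, a) = 9 + a² (j(Z, a) = a² + 9 = 9 + a²)
G = 1/135485 (G = 1/(-416573 + (9 + 743²)) = 1/(-416573 + (9 + 552049)) = 1/(-416573 + 552058) = 1/135485 ≈ 7.3809e-6)
G/d(-634) = 1/(135485*(4 - 119*(-634))) = 1/(135485*(4 + 75446)) = (1/135485)/75450 = (1/135485)*(1/75450) = 1/10222343250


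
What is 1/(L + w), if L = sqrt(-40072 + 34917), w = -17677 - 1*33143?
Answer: -10164/516535511 - I*sqrt(5155)/2582677555 ≈ -1.9677e-5 - 2.78e-8*I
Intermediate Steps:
w = -50820 (w = -17677 - 33143 = -50820)
L = I*sqrt(5155) (L = sqrt(-5155) = I*sqrt(5155) ≈ 71.798*I)
1/(L + w) = 1/(I*sqrt(5155) - 50820) = 1/(-50820 + I*sqrt(5155))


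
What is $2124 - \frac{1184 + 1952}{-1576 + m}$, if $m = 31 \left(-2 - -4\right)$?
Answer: $\frac{1609436}{757} \approx 2126.1$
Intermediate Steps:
$m = 62$ ($m = 31 \left(-2 + 4\right) = 31 \cdot 2 = 62$)
$2124 - \frac{1184 + 1952}{-1576 + m} = 2124 - \frac{1184 + 1952}{-1576 + 62} = 2124 - \frac{3136}{-1514} = 2124 - 3136 \left(- \frac{1}{1514}\right) = 2124 - - \frac{1568}{757} = 2124 + \frac{1568}{757} = \frac{1609436}{757}$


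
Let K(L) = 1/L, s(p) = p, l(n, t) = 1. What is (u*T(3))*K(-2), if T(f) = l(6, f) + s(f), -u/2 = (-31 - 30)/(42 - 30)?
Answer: -61/3 ≈ -20.333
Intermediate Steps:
u = 61/6 (u = -2*(-31 - 30)/(42 - 30) = -(-122)/12 = -2*(-61/12) = 61/6 ≈ 10.167)
T(f) = 1 + f
(u*T(3))*K(-2) = (61*(1 + 3)/6)/(-2) = ((61/6)*4)*(-½) = (122/3)*(-½) = -61/3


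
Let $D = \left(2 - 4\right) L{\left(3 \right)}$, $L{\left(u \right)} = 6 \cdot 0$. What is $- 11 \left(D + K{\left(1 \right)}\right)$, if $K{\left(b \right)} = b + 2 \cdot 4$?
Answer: $-99$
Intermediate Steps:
$K{\left(b \right)} = 8 + b$ ($K{\left(b \right)} = b + 8 = 8 + b$)
$L{\left(u \right)} = 0$
$D = 0$ ($D = \left(2 - 4\right) 0 = \left(-2\right) 0 = 0$)
$- 11 \left(D + K{\left(1 \right)}\right) = - 11 \left(0 + \left(8 + 1\right)\right) = - 11 \left(0 + 9\right) = \left(-11\right) 9 = -99$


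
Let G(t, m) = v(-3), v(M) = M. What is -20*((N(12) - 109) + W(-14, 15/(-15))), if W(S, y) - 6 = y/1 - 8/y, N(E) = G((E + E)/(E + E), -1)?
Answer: 1980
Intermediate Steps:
G(t, m) = -3
N(E) = -3
W(S, y) = 6 + y - 8/y (W(S, y) = 6 + (y/1 - 8/y) = 6 + (y*1 - 8/y) = 6 + (y - 8/y) = 6 + y - 8/y)
-20*((N(12) - 109) + W(-14, 15/(-15))) = -20*((-3 - 109) + (6 + 15/(-15) - 8/(15/(-15)))) = -20*(-112 + (6 + 15*(-1/15) - 8/(15*(-1/15)))) = -20*(-112 + (6 - 1 - 8/(-1))) = -20*(-112 + (6 - 1 - 8*(-1))) = -20*(-112 + (6 - 1 + 8)) = -20*(-112 + 13) = -20*(-99) = 1980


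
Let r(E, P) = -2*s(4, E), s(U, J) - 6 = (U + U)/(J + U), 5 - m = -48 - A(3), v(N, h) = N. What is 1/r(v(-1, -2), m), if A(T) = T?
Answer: -3/52 ≈ -0.057692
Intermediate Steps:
m = 56 (m = 5 - (-48 - 1*3) = 5 - (-48 - 3) = 5 - 1*(-51) = 5 + 51 = 56)
s(U, J) = 6 + 2*U/(J + U) (s(U, J) = 6 + (U + U)/(J + U) = 6 + (2*U)/(J + U) = 6 + 2*U/(J + U))
r(E, P) = -4*(16 + 3*E)/(4 + E) (r(E, P) = -4*(3*E + 4*4)/(E + 4) = -4*(3*E + 16)/(4 + E) = -4*(16 + 3*E)/(4 + E))
1/r(v(-1, -2), m) = 1/(4*(-16 - 3*(-1))/(4 - 1)) = 1/(4*(-16 + 3)/3) = 1/(4*(1/3)*(-13)) = 1/(-52/3) = -3/52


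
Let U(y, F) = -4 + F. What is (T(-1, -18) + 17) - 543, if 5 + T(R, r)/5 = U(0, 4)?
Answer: -551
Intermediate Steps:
T(R, r) = -25 (T(R, r) = -25 + 5*(-4 + 4) = -25 + 5*0 = -25 + 0 = -25)
(T(-1, -18) + 17) - 543 = (-25 + 17) - 543 = -8 - 543 = -551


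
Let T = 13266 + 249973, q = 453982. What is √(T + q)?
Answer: √717221 ≈ 846.89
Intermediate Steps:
T = 263239
√(T + q) = √(263239 + 453982) = √717221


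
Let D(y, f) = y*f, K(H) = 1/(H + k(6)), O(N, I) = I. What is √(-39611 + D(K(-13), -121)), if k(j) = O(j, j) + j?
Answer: I*√39490 ≈ 198.72*I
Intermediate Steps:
k(j) = 2*j (k(j) = j + j = 2*j)
K(H) = 1/(12 + H) (K(H) = 1/(H + 2*6) = 1/(H + 12) = 1/(12 + H))
D(y, f) = f*y
√(-39611 + D(K(-13), -121)) = √(-39611 - 121/(12 - 13)) = √(-39611 - 121/(-1)) = √(-39611 - 121*(-1)) = √(-39611 + 121) = √(-39490) = I*√39490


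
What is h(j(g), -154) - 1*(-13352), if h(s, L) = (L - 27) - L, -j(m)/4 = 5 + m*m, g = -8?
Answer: 13325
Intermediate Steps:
j(m) = -20 - 4*m**2 (j(m) = -4*(5 + m*m) = -4*(5 + m**2) = -20 - 4*m**2)
h(s, L) = -27 (h(s, L) = (-27 + L) - L = -27)
h(j(g), -154) - 1*(-13352) = -27 - 1*(-13352) = -27 + 13352 = 13325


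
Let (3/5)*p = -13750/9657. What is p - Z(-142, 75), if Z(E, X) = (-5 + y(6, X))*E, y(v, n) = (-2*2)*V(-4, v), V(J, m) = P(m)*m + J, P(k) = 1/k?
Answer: 28728424/28971 ≈ 991.63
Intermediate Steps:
V(J, m) = 1 + J (V(J, m) = m/m + J = 1 + J)
y(v, n) = 12 (y(v, n) = (-2*2)*(1 - 4) = -4*(-3) = 12)
p = -68750/28971 (p = 5*(-13750/9657)/3 = 5*(-13750*1/9657)/3 = (5/3)*(-13750/9657) = -68750/28971 ≈ -2.3731)
Z(E, X) = 7*E (Z(E, X) = (-5 + 12)*E = 7*E)
p - Z(-142, 75) = -68750/28971 - 7*(-142) = -68750/28971 - 1*(-994) = -68750/28971 + 994 = 28728424/28971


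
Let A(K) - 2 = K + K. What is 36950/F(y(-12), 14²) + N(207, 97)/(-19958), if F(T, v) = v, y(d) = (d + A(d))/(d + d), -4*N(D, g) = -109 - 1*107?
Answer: 184359379/977942 ≈ 188.52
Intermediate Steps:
A(K) = 2 + 2*K (A(K) = 2 + (K + K) = 2 + 2*K)
N(D, g) = 54 (N(D, g) = -(-109 - 1*107)/4 = -(-109 - 107)/4 = -¼*(-216) = 54)
y(d) = (2 + 3*d)/(2*d) (y(d) = (d + (2 + 2*d))/(d + d) = (2 + 3*d)/((2*d)) = (2 + 3*d)*(1/(2*d)) = (2 + 3*d)/(2*d))
36950/F(y(-12), 14²) + N(207, 97)/(-19958) = 36950/(14²) + 54/(-19958) = 36950/196 + 54*(-1/19958) = 36950*(1/196) - 27/9979 = 18475/98 - 27/9979 = 184359379/977942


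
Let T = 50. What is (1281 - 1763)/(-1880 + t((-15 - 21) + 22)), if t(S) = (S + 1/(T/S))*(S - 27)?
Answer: 12050/32363 ≈ 0.37234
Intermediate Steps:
t(S) = 51*S*(-27 + S)/50 (t(S) = (S + 1/(50/S))*(S - 27) = (S + S/50)*(-27 + S) = (51*S/50)*(-27 + S) = 51*S*(-27 + S)/50)
(1281 - 1763)/(-1880 + t((-15 - 21) + 22)) = (1281 - 1763)/(-1880 + 51*((-15 - 21) + 22)*(-27 + ((-15 - 21) + 22))/50) = -482/(-1880 + 51*(-36 + 22)*(-27 + (-36 + 22))/50) = -482/(-1880 + (51/50)*(-14)*(-27 - 14)) = -482/(-1880 + (51/50)*(-14)*(-41)) = -482/(-1880 + 14637/25) = -482/(-32363/25) = -482*(-25/32363) = 12050/32363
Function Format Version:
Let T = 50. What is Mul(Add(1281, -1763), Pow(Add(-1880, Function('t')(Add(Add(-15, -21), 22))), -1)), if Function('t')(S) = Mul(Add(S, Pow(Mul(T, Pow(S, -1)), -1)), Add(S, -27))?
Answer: Rational(12050, 32363) ≈ 0.37234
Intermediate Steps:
Function('t')(S) = Mul(Rational(51, 50), S, Add(-27, S)) (Function('t')(S) = Mul(Add(S, Pow(Mul(50, Pow(S, -1)), -1)), Add(S, -27)) = Mul(Add(S, Mul(Rational(1, 50), S)), Add(-27, S)) = Mul(Mul(Rational(51, 50), S), Add(-27, S)) = Mul(Rational(51, 50), S, Add(-27, S)))
Mul(Add(1281, -1763), Pow(Add(-1880, Function('t')(Add(Add(-15, -21), 22))), -1)) = Mul(Add(1281, -1763), Pow(Add(-1880, Mul(Rational(51, 50), Add(Add(-15, -21), 22), Add(-27, Add(Add(-15, -21), 22)))), -1)) = Mul(-482, Pow(Add(-1880, Mul(Rational(51, 50), Add(-36, 22), Add(-27, Add(-36, 22)))), -1)) = Mul(-482, Pow(Add(-1880, Mul(Rational(51, 50), -14, Add(-27, -14))), -1)) = Mul(-482, Pow(Add(-1880, Mul(Rational(51, 50), -14, -41)), -1)) = Mul(-482, Pow(Add(-1880, Rational(14637, 25)), -1)) = Mul(-482, Pow(Rational(-32363, 25), -1)) = Mul(-482, Rational(-25, 32363)) = Rational(12050, 32363)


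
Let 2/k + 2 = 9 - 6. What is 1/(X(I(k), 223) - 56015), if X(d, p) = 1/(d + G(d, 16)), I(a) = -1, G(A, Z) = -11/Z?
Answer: -27/1512421 ≈ -1.7852e-5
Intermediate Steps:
G(A, Z) = -11/Z
k = 2 (k = 2/(-2 + (9 - 6)) = 2/(-2 + 3) = 2/1 = 2*1 = 2)
X(d, p) = 1/(-11/16 + d) (X(d, p) = 1/(d - 11/16) = 1/(-11/16 + d))
1/(X(I(k), 223) - 56015) = 1/(16/(-11 + 16*(-1)) - 56015) = 1/(16/(-11 - 16) - 56015) = 1/(16/(-27) - 56015) = 1/(16*(-1/27) - 56015) = 1/(-16/27 - 56015) = 1/(-1512421/27) = -27/1512421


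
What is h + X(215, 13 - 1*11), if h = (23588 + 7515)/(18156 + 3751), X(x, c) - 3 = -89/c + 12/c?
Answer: -78589/2306 ≈ -34.080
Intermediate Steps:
X(x, c) = 3 - 77/c (X(x, c) = 3 + (-89/c + 12/c) = 3 - 77/c)
h = 1637/1153 (h = 31103/21907 = 31103*(1/21907) = 1637/1153 ≈ 1.4198)
h + X(215, 13 - 1*11) = 1637/1153 + (3 - 77/(13 - 1*11)) = 1637/1153 + (3 - 77/(13 - 11)) = 1637/1153 + (3 - 77/2) = 1637/1153 - 71/2 = -78589/2306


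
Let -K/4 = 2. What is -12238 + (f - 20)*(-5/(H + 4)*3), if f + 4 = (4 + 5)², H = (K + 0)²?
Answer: -833039/68 ≈ -12251.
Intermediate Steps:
K = -8 (K = -4*2 = -8)
H = 64 (H = (-8 + 0)² = (-8)² = 64)
f = 77 (f = -4 + (4 + 5)² = -4 + 9² = -4 + 81 = 77)
-12238 + (f - 20)*(-5/(H + 4)*3) = -12238 + (77 - 20)*(-5/(64 + 4)*3) = -12238 + 57*(-5/68*3) = -12238 + 57*(-15/68) = -12238 - 855/68 = -833039/68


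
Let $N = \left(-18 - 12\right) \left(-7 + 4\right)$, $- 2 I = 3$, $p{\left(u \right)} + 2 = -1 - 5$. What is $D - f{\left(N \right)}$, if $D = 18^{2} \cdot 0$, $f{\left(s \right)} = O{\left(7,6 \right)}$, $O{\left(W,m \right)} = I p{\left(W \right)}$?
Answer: $-12$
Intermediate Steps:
$p{\left(u \right)} = -8$ ($p{\left(u \right)} = -2 - 6 = -8$)
$I = - \frac{3}{2}$ ($I = \left(- \frac{1}{2}\right) 3 = - \frac{3}{2} \approx -1.5$)
$N = 90$ ($N = \left(-30\right) \left(-3\right) = 90$)
$O{\left(W,m \right)} = 12$ ($O{\left(W,m \right)} = \left(- \frac{3}{2}\right) \left(-8\right) = 12$)
$f{\left(s \right)} = 12$
$D = 0$ ($D = 324 \cdot 0 = 0$)
$D - f{\left(N \right)} = 0 - 12 = -12$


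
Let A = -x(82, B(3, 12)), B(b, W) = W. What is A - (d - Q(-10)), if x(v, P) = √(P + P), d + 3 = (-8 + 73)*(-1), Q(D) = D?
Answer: 58 - 2*√6 ≈ 53.101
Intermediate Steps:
d = -68 (d = -3 + (-8 + 73)*(-1) = -3 + 65*(-1) = -3 - 65 = -68)
x(v, P) = √2*√P (x(v, P) = √(2*P) = √2*√P)
A = -2*√6 (A = -√2*√12 = -√2*2*√3 = -2*√6 ≈ -4.8990)
A - (d - Q(-10)) = -2*√6 - (-68 - 1*(-10)) = -2*√6 - (-68 + 10) = -2*√6 - 1*(-58) = -2*√6 + 58 = 58 - 2*√6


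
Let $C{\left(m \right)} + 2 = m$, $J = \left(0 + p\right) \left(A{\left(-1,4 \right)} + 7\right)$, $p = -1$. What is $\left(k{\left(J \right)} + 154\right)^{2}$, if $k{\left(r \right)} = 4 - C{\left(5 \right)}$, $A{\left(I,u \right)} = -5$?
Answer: $24025$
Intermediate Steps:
$J = -2$ ($J = \left(0 - 1\right) \left(-5 + 7\right) = \left(-1\right) 2 = -2$)
$C{\left(m \right)} = -2 + m$
$k{\left(r \right)} = 1$ ($k{\left(r \right)} = 4 - \left(-2 + 5\right) = 4 - 3 = 1$)
$\left(k{\left(J \right)} + 154\right)^{2} = \left(1 + 154\right)^{2} = 155^{2} = 24025$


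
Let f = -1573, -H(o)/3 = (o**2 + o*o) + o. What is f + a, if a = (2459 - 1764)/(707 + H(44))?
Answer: -17368188/11041 ≈ -1573.1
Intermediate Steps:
H(o) = -6*o**2 - 3*o (H(o) = -3*((o**2 + o*o) + o) = -3*((o**2 + o**2) + o) = -3*(2*o**2 + o) = -3*(o + 2*o**2) = -6*o**2 - 3*o)
a = -695/11041 (a = (2459 - 1764)/(707 - 3*44*(1 + 2*44)) = 695/(707 - 3*44*(1 + 88)) = 695/(707 - 3*44*89) = 695/(707 - 11748) = 695/(-11041) = 695*(-1/11041) = -695/11041 ≈ -0.062947)
f + a = -1573 - 695/11041 = -17368188/11041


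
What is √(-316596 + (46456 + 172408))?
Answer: 2*I*√24433 ≈ 312.62*I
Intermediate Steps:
√(-316596 + (46456 + 172408)) = √(-316596 + 218864) = √(-97732) = 2*I*√24433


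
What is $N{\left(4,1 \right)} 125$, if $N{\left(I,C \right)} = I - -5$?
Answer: $1125$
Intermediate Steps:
$N{\left(I,C \right)} = 5 + I$ ($N{\left(I,C \right)} = I + 5 = 5 + I$)
$N{\left(4,1 \right)} 125 = \left(5 + 4\right) 125 = 9 \cdot 125 = 1125$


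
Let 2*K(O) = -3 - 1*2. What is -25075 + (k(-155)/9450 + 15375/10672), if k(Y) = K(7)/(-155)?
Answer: -39194516534207/1563181200 ≈ -25074.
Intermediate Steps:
K(O) = -5/2 (K(O) = (-3 - 1*2)/2 = (-3 - 2)/2 = (1/2)*(-5) = -5/2)
k(Y) = 1/62 (k(Y) = -5/2/(-155) = -5/2*(-1/155) = 1/62)
-25075 + (k(-155)/9450 + 15375/10672) = -25075 + ((1/62)/9450 + 15375/10672) = -25075 + ((1/62)*(1/9450) + 15375*(1/10672)) = -25075 + (1/585900 + 15375/10672) = -25075 + 2252055793/1563181200 = -39194516534207/1563181200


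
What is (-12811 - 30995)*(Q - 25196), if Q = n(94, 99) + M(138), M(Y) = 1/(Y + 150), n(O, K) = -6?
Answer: 52991935675/48 ≈ 1.1040e+9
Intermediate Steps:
M(Y) = 1/(150 + Y)
Q = -1727/288 (Q = -6 + 1/(150 + 138) = -6 + 1/288 = -1727/288 ≈ -5.9965)
(-12811 - 30995)*(Q - 25196) = (-12811 - 30995)*(-1727/288 - 25196) = -43806*(-7258175/288) = 52991935675/48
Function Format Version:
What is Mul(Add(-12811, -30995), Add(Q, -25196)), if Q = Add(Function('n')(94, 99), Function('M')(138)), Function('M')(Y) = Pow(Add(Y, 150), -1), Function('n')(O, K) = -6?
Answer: Rational(52991935675, 48) ≈ 1.1040e+9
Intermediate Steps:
Function('M')(Y) = Pow(Add(150, Y), -1)
Q = Rational(-1727, 288) (Q = Add(-6, Pow(Add(150, 138), -1)) = Add(-6, Pow(288, -1)) = Add(-6, Rational(1, 288)) = Rational(-1727, 288) ≈ -5.9965)
Mul(Add(-12811, -30995), Add(Q, -25196)) = Mul(Add(-12811, -30995), Add(Rational(-1727, 288), -25196)) = Mul(-43806, Rational(-7258175, 288)) = Rational(52991935675, 48)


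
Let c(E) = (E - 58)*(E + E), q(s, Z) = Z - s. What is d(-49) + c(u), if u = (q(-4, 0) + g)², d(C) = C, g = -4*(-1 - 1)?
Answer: 24719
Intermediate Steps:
g = 8 (g = -4*(-2) = 8)
u = 144 (u = ((0 - 1*(-4)) + 8)² = ((0 + 4) + 8)² = (4 + 8)² = 12² = 144)
c(E) = 2*E*(-58 + E) (c(E) = (-58 + E)*(2*E) = 2*E*(-58 + E))
d(-49) + c(u) = -49 + 2*144*(-58 + 144) = -49 + 2*144*86 = -49 + 24768 = 24719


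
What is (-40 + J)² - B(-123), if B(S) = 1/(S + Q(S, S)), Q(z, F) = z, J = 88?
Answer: 566785/246 ≈ 2304.0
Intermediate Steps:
B(S) = 1/(2*S) (B(S) = 1/(S + S) = 1/(2*S))
(-40 + J)² - B(-123) = (-40 + 88)² - 1/(2*(-123)) = 48² - (-1)/(2*123) = 2304 - 1*(-1/246) = 2304 + 1/246 = 566785/246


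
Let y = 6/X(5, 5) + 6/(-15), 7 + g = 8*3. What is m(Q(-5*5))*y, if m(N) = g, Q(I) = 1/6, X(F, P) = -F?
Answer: -136/5 ≈ -27.200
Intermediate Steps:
g = 17 (g = -7 + 8*3 = -7 + 24 = 17)
Q(I) = ⅙
m(N) = 17
y = -8/5 (y = 6/((-1*5)) + 6/(-15) = 6/(-5) + 6*(-1/15) = 6*(-⅕) - ⅖ = -6/5 - ⅖ = -8/5 ≈ -1.6000)
m(Q(-5*5))*y = 17*(-8/5) = -136/5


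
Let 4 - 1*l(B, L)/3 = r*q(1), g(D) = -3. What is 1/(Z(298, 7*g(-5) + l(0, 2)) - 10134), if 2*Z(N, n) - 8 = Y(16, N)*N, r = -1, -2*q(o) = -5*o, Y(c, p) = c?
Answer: -1/7746 ≈ -0.00012910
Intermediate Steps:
q(o) = 5*o/2 (q(o) = -(-5)*o/2 = 5*o/2)
l(B, L) = 39/2 (l(B, L) = 12 - (-3)*(5/2)*1 = 12 - (-3)*5/2 = 12 - 3*(-5/2) = 12 + 15/2 = 39/2)
Z(N, n) = 4 + 8*N (Z(N, n) = 4 + (16*N)/2 = 4 + 8*N)
1/(Z(298, 7*g(-5) + l(0, 2)) - 10134) = 1/((4 + 8*298) - 10134) = 1/((4 + 2384) - 10134) = 1/(2388 - 10134) = 1/(-7746) = -1/7746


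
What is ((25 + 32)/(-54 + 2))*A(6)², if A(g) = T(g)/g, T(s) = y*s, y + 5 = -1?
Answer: -513/13 ≈ -39.462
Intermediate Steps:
y = -6 (y = -5 - 1 = -6)
T(s) = -6*s
A(g) = -6 (A(g) = (-6*g)/g = -6)
((25 + 32)/(-54 + 2))*A(6)² = ((25 + 32)/(-54 + 2))*(-6)² = (57/(-52))*36 = (57*(-1/52))*36 = -57/52*36 = -513/13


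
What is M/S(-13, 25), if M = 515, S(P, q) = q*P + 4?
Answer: -515/321 ≈ -1.6044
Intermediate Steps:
S(P, q) = 4 + P*q (S(P, q) = P*q + 4 = 4 + P*q)
M/S(-13, 25) = 515/(4 - 13*25) = 515/(4 - 325) = 515/(-321) = 515*(-1/321) = -515/321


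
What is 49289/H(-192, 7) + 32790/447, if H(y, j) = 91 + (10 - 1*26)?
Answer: 8163811/11175 ≈ 730.54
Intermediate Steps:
H(y, j) = 75 (H(y, j) = 91 + (10 - 26) = 91 - 16 = 75)
49289/H(-192, 7) + 32790/447 = 49289/75 + 32790/447 = 49289*(1/75) + 32790*(1/447) = 49289/75 + 10930/149 = 8163811/11175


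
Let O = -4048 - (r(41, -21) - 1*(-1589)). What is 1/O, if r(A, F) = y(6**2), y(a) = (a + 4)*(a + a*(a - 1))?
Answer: -1/57477 ≈ -1.7398e-5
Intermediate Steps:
y(a) = (4 + a)*(a + a*(-1 + a))
r(A, F) = 51840 (r(A, F) = (6**2)**2*(4 + 6**2) = 36**2*(4 + 36) = 1296*40 = 51840)
O = -57477 (O = -4048 - (51840 - 1*(-1589)) = -4048 - (51840 + 1589) = -4048 - 1*53429 = -4048 - 53429 = -57477)
1/O = 1/(-57477) = -1/57477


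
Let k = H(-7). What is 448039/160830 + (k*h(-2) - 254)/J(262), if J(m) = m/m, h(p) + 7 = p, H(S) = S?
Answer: -30270491/160830 ≈ -188.21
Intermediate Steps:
k = -7
h(p) = -7 + p
J(m) = 1
448039/160830 + (k*h(-2) - 254)/J(262) = 448039/160830 + (-7*(-7 - 2) - 254)/1 = 448039*(1/160830) + (-7*(-9) - 254)*1 = 448039/160830 + (63 - 254)*1 = 448039/160830 - 191*1 = 448039/160830 - 191 = -30270491/160830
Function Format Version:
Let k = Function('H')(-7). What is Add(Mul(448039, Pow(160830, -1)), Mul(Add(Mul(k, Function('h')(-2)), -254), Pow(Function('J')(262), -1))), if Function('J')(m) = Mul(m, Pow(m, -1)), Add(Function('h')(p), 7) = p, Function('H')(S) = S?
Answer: Rational(-30270491, 160830) ≈ -188.21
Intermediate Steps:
k = -7
Function('h')(p) = Add(-7, p)
Function('J')(m) = 1
Add(Mul(448039, Pow(160830, -1)), Mul(Add(Mul(k, Function('h')(-2)), -254), Pow(Function('J')(262), -1))) = Add(Mul(448039, Pow(160830, -1)), Mul(Add(Mul(-7, Add(-7, -2)), -254), Pow(1, -1))) = Add(Mul(448039, Rational(1, 160830)), Mul(Add(Mul(-7, -9), -254), 1)) = Add(Rational(448039, 160830), Mul(Add(63, -254), 1)) = Add(Rational(448039, 160830), Mul(-191, 1)) = Add(Rational(448039, 160830), -191) = Rational(-30270491, 160830)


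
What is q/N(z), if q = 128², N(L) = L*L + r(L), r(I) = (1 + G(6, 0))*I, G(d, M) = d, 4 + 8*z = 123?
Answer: 1048576/20825 ≈ 50.352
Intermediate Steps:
z = 119/8 (z = -½ + (⅛)*123 = -½ + 123/8 = 119/8 ≈ 14.875)
r(I) = 7*I (r(I) = (1 + 6)*I = 7*I)
N(L) = L² + 7*L (N(L) = L*L + 7*L = L² + 7*L)
q = 16384
q/N(z) = 16384/((119*(7 + 119/8)/8)) = 16384/(((119/8)*(175/8))) = 16384/(20825/64) = 16384*(64/20825) = 1048576/20825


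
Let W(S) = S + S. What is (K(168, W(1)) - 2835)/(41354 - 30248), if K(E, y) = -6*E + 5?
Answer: -1919/5553 ≈ -0.34558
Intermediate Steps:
W(S) = 2*S
K(E, y) = 5 - 6*E
(K(168, W(1)) - 2835)/(41354 - 30248) = ((5 - 6*168) - 2835)/(41354 - 30248) = ((5 - 1008) - 2835)/11106 = (-1003 - 2835)*(1/11106) = -3838*1/11106 = -1919/5553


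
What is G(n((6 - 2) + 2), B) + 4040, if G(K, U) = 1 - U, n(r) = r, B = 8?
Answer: 4033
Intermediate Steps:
G(n((6 - 2) + 2), B) + 4040 = (1 - 1*8) + 4040 = (1 - 8) + 4040 = -7 + 4040 = 4033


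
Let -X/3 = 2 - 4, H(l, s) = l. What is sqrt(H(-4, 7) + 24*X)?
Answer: 2*sqrt(35) ≈ 11.832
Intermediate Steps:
X = 6 (X = -3*(2 - 4) = -3*(-2) = 6)
sqrt(H(-4, 7) + 24*X) = sqrt(-4 + 24*6) = sqrt(-4 + 144) = sqrt(140) = 2*sqrt(35)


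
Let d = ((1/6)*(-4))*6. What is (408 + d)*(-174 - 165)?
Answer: -136956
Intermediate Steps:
d = -4 (d = ((1*(⅙))*(-4))*6 = ((⅙)*(-4))*6 = -⅔*6 = -4)
(408 + d)*(-174 - 165) = (408 - 4)*(-174 - 165) = 404*(-339) = -136956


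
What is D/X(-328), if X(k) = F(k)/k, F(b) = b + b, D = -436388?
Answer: -218194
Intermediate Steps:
F(b) = 2*b
X(k) = 2 (X(k) = (2*k)/k = 2)
D/X(-328) = -436388/2 = -436388*½ = -218194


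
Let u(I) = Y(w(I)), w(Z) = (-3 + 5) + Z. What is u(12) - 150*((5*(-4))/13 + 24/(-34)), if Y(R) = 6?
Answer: 75726/221 ≈ 342.65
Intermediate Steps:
w(Z) = 2 + Z
u(I) = 6
u(12) - 150*((5*(-4))/13 + 24/(-34)) = 6 - 150*((5*(-4))/13 + 24/(-34)) = 6 - 150*(-20*1/13 + 24*(-1/34)) = 6 - 150*(-20/13 - 12/17) = 6 - 150*(-496/221) = 6 + 74400/221 = 75726/221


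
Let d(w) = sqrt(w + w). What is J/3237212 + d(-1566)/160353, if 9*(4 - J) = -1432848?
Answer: 119407/2427909 + 2*I*sqrt(87)/53451 ≈ 0.049181 + 0.00034901*I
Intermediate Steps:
J = 477628/3 (J = 4 - 1/9*(-1432848) = 4 + 477616/3 = 477628/3 ≈ 1.5921e+5)
d(w) = sqrt(2)*sqrt(w) (d(w) = sqrt(2*w) = sqrt(2)*sqrt(w))
J/3237212 + d(-1566)/160353 = (477628/3)/3237212 + (sqrt(2)*sqrt(-1566))/160353 = (477628/3)*(1/3237212) + (sqrt(2)*(3*I*sqrt(174)))*(1/160353) = 119407/2427909 + (6*I*sqrt(87))*(1/160353) = 119407/2427909 + 2*I*sqrt(87)/53451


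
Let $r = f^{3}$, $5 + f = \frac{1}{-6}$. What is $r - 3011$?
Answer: $- \frac{680167}{216} \approx -3148.9$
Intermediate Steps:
$f = - \frac{31}{6}$ ($f = -5 + \frac{1}{-6} = -5 - \frac{1}{6} = - \frac{31}{6} \approx -5.1667$)
$r = - \frac{29791}{216}$ ($r = \left(- \frac{31}{6}\right)^{3} = - \frac{29791}{216} \approx -137.92$)
$r - 3011 = - \frac{29791}{216} - 3011 = - \frac{680167}{216}$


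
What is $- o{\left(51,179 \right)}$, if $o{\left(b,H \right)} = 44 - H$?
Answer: $135$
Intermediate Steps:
$- o{\left(51,179 \right)} = - (44 - 179) = \left(-1\right) \left(-135\right) = 135$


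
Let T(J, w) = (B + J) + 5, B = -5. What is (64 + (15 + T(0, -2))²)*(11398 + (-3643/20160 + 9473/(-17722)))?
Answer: 588399786384913/178637760 ≈ 3.2938e+6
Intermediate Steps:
T(J, w) = J (T(J, w) = (-5 + J) + 5 = J)
(64 + (15 + T(0, -2))²)*(11398 + (-3643/20160 + 9473/(-17722))) = (64 + (15 + 0)²)*(11398 + (-3643/20160 + 9473/(-17722))) = (64 + 15²)*(11398 + (-3643*1/20160 + 9473*(-1/17722))) = (64 + 225)*(11398 + (-3643/20160 - 9473/17722)) = 289*(11398 - 127768463/178637760) = 289*(2035985420017/178637760) = 588399786384913/178637760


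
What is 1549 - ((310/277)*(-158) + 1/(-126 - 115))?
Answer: 115211050/66757 ≈ 1725.8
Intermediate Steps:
1549 - ((310/277)*(-158) + 1/(-126 - 115)) = 1549 - ((310*(1/277))*(-158) + 1/(-241)) = 1549 - ((310/277)*(-158) - 1/241) = 1549 - (-48980/277 - 1/241) = 1549 - 1*(-11804457/66757) = 1549 + 11804457/66757 = 115211050/66757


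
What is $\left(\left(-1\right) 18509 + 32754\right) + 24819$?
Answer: $39064$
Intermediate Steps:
$\left(\left(-1\right) 18509 + 32754\right) + 24819 = \left(-18509 + 32754\right) + 24819 = 14245 + 24819 = 39064$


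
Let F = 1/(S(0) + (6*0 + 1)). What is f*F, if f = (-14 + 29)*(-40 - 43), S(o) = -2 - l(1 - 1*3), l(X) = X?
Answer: -1245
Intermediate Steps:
S(o) = 0 (S(o) = -2 - (1 - 1*3) = -2 - (1 - 3) = -2 - 1*(-2) = -2 + 2 = 0)
f = -1245 (f = 15*(-83) = -1245)
F = 1 (F = 1/(0 + (6*0 + 1)) = 1/(0 + (0 + 1)) = 1/(0 + 1) = 1/1 = 1)
f*F = -1245*1 = -1245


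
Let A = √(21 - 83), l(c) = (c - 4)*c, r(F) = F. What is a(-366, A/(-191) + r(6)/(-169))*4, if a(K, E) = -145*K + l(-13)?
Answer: 213164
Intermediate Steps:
l(c) = c*(-4 + c) (l(c) = (-4 + c)*c = c*(-4 + c))
A = I*√62 (A = √(-62) = I*√62 ≈ 7.874*I)
a(K, E) = 221 - 145*K (a(K, E) = -145*K - 13*(-4 - 13) = -145*K - 13*(-17) = -145*K + 221 = 221 - 145*K)
a(-366, A/(-191) + r(6)/(-169))*4 = (221 - 145*(-366))*4 = (221 + 53070)*4 = 53291*4 = 213164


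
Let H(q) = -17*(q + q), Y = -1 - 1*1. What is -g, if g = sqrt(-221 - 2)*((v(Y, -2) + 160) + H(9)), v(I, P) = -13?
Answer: 159*I*sqrt(223) ≈ 2374.4*I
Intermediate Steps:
Y = -2 (Y = -1 - 1 = -2)
H(q) = -34*q
g = -159*I*sqrt(223) (g = sqrt(-221 - 2)*((-13 + 160) - 34*9) = sqrt(-223)*(147 - 306) = (I*sqrt(223))*(-159) = -159*I*sqrt(223) ≈ -2374.4*I)
-g = -(-159)*I*sqrt(223) = 159*I*sqrt(223)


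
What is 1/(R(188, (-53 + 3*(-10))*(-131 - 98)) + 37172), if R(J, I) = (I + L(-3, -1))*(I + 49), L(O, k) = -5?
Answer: 1/362139284 ≈ 2.7614e-9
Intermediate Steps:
R(J, I) = (-5 + I)*(49 + I) (R(J, I) = (I - 5)*(I + 49) = (-5 + I)*(49 + I))
1/(R(188, (-53 + 3*(-10))*(-131 - 98)) + 37172) = 1/((-245 + ((-53 + 3*(-10))*(-131 - 98))² + 44*((-53 + 3*(-10))*(-131 - 98))) + 37172) = 1/((-245 + ((-53 - 30)*(-229))² + 44*((-53 - 30)*(-229))) + 37172) = 1/((-245 + (-83*(-229))² + 44*(-83*(-229))) + 37172) = 1/((-245 + 19007² + 44*19007) + 37172) = 1/((-245 + 361266049 + 836308) + 37172) = 1/(362102112 + 37172) = 1/362139284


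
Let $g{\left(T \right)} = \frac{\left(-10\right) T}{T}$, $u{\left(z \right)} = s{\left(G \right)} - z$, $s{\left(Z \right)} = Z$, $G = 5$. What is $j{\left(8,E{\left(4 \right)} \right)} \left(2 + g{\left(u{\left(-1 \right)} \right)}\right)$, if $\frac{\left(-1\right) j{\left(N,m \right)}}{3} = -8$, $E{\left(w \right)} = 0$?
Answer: $-192$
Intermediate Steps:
$j{\left(N,m \right)} = 24$ ($j{\left(N,m \right)} = \left(-3\right) \left(-8\right) = 24$)
$u{\left(z \right)} = 5 - z$
$g{\left(T \right)} = -10$
$j{\left(8,E{\left(4 \right)} \right)} \left(2 + g{\left(u{\left(-1 \right)} \right)}\right) = 24 \left(2 - 10\right) = 24 \left(-8\right) = -192$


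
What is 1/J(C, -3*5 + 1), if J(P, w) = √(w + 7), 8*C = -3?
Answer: -I*√7/7 ≈ -0.37796*I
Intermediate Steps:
C = -3/8 (C = (⅛)*(-3) = -3/8 ≈ -0.37500)
J(P, w) = √(7 + w)
1/J(C, -3*5 + 1) = 1/(√(7 + (-3*5 + 1))) = 1/(√(7 + (-15 + 1))) = 1/(√(7 - 14)) = 1/(√(-7)) = 1/(I*√7) = -I*√7/7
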